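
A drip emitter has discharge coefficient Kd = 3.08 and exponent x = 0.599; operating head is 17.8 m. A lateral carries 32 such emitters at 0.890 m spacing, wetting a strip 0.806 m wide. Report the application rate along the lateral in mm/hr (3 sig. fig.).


Approach: apply the emitter equation with a lateral mass balance, q = Kd*h^x; Q = n*q; rate = Q/(n*spacing*width).
Step 1 — single emitter flow (q = Kd*h^x):
  q = 3.08 * 17.8^0.599 = 17.280 L/hr
Step 2 — total lateral flow: Q = 32 * 17.280 = 552.97 L/hr
Step 3 — wetted area: A = 32 * 0.890 * 0.806 = 22.955 m^2
Step 4 — application rate: Q/A = 552.97/22.955 = 24.1 mm/hr
Therefore the application rate along the lateral = 24.1 mm/hr.


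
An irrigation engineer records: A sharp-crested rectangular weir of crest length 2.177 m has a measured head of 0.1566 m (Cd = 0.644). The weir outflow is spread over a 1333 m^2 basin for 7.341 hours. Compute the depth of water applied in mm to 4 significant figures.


Approach: apply the rectangular weir equation with a volume-to-depth conversion, Q = (2/3)*Cd*L*sqrt(2g)*H^1.5; d = Q*t/A * 1000.
Step 1 — weir discharge:
  Q = (2/3)*0.644*2.177*sqrt(2*9.81)*0.1566^1.5 = 0.256561 m^3/s
Step 2 — volume: V = 0.256561 * 7.341*3600 = 6780.28 m^3
Step 3 — depth: d = V/A * 1000 = 6780.28/1333 * 1000 = 5086 mm
Therefore the depth of water applied = 5086 mm.


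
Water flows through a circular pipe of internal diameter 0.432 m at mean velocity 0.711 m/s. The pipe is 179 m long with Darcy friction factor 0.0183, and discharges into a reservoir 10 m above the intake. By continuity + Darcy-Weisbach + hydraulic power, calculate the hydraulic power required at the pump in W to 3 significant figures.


Approach: apply continuity + Darcy-Weisbach + hydraulic power, Q = A*v; hf = f*(L/D)*(v^2/(2g)); H = static + hf; P = rho*g*Q*H.
Step 1 — flow rate (continuity, Q = A*v):
  A = pi*(0.432/2)^2 = 0.14657 m^2
  Q = 0.14657 * 0.711 = 0.10421 m^3/s
Step 2 — friction head loss (Darcy-Weisbach):
  hf = 0.0183 * (179/0.432) * (0.711^2 / (2*9.81))
  hf = 0.19537 m
Step 3 — total head: H = 10 + 0.19537 = 10.195 m
Step 4 — hydraulic power (P = rho*g*Q*H):
  P = 1000 * 9.81 * 0.10421 * 10.195 = 10400 W
Therefore the hydraulic power required at the pump = 10400 W.


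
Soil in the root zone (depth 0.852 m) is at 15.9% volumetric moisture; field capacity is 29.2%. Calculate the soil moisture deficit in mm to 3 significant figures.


Approach: apply the soil moisture deficit relation, SMD = (FC - theta)/100 * depth * 1000.
SMD = (29.2 - 15.9)/100 * 0.852 * 1000 = 113 mm
Therefore the soil moisture deficit = 113 mm.


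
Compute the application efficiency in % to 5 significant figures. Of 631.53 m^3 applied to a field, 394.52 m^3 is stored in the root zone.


Approach: apply the application efficiency ratio, Ea = (stored/applied)*100.
Ea = (394.52/631.53)*100 = 62.471 %
Therefore the application efficiency = 62.471 %.


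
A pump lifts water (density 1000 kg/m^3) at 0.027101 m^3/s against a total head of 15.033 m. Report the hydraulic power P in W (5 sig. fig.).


Approach: apply the hydraulic power relation, P = rho*g*Q*H.
P = 1000 * 9.81 * 0.027101 * 15.033 = 3996.7 W
Therefore the hydraulic power P = 3996.7 W.


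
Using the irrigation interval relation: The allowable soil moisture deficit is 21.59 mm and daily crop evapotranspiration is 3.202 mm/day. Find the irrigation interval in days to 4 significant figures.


Approach: apply the irrigation interval relation, interval = SMD / ETc.
interval = 21.59 / 3.202 = 6.743 days
Therefore the irrigation interval = 6.743 days.


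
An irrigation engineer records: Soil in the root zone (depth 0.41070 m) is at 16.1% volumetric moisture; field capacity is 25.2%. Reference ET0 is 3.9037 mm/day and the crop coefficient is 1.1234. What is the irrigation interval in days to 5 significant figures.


Approach: apply soil-water budget scheduling, SMD = (FC-theta)/100*depth*1000; ETc = ET0*Kc; interval = SMD/ETc.
Step 1 — soil moisture deficit:
  SMD = (25.2 - 16.1)/100 * 0.41070 * 1000 = 37.37370 mm
Step 2 — daily crop ET (ETc = ET0*Kc):
  ETc = 3.9037 * 1.1234 = 4.385417 mm/day
Step 3 — irrigation interval (SMD/ETc):
  interval = 37.37370 / 4.385417 = 8.5223 days
Therefore the irrigation interval = 8.5223 days.


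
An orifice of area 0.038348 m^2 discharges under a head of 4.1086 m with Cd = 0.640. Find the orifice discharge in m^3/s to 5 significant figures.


Approach: apply the orifice equation, Q = Cd*A*sqrt(2*g*h).
Q = 0.640 * 0.038348 * sqrt(2*9.81*4.1086) = 0.22035 m^3/s
Therefore the orifice discharge = 0.22035 m^3/s.


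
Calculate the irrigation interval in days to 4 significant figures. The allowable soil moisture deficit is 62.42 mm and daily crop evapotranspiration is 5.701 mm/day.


Approach: apply the irrigation interval relation, interval = SMD / ETc.
interval = 62.42 / 5.701 = 10.95 days
Therefore the irrigation interval = 10.95 days.


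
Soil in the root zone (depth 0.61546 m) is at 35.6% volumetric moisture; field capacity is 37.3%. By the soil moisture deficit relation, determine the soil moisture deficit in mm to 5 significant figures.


Approach: apply the soil moisture deficit relation, SMD = (FC - theta)/100 * depth * 1000.
SMD = (37.3 - 35.6)/100 * 0.61546 * 1000 = 10.463 mm
Therefore the soil moisture deficit = 10.463 mm.


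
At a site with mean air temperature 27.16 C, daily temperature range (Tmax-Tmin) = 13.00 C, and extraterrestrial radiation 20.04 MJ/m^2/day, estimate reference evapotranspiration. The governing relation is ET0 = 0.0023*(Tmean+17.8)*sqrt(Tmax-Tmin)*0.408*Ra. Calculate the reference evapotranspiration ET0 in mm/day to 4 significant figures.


ET0 = 0.0023*(27.16+17.8)*sqrt(13.00)*0.408*20.04 = 3.048 mm/day
Therefore the reference evapotranspiration ET0 = 3.048 mm/day.


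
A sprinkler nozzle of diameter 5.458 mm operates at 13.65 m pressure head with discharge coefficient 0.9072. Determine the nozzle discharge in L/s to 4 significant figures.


Approach: apply the orifice equation, Q = Cd*A*sqrt(2*g*h), A = pi*(d/2)^2.
A = pi*(5.458e-3/2)^2 = 2.33968e-05 m^2
Q = 0.9072 * 2.33968e-05 * sqrt(2*9.81*13.65) * 1000 = 0.3474 L/s
Therefore the nozzle discharge = 0.3474 L/s.


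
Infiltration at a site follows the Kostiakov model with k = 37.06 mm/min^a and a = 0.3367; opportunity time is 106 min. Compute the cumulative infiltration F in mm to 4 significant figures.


Approach: apply the Kostiakov infiltration equation, F = k*t^a.
F = 37.06 * 106^0.3367 = 178.2 mm
Therefore the cumulative infiltration F = 178.2 mm.


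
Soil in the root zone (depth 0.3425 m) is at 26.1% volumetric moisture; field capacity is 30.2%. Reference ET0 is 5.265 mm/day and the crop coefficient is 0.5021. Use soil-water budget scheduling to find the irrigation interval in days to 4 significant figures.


Approach: apply soil-water budget scheduling, SMD = (FC-theta)/100*depth*1000; ETc = ET0*Kc; interval = SMD/ETc.
Step 1 — soil moisture deficit:
  SMD = (30.2 - 26.1)/100 * 0.3425 * 1000 = 14.0425 mm
Step 2 — daily crop ET (ETc = ET0*Kc):
  ETc = 5.265 * 0.5021 = 2.64356 mm/day
Step 3 — irrigation interval (SMD/ETc):
  interval = 14.0425 / 2.64356 = 5.312 days
Therefore the irrigation interval = 5.312 days.


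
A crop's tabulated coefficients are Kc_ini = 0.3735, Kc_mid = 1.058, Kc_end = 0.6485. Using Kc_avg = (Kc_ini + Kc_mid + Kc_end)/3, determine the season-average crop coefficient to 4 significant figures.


Kc_avg = (0.3735 + 1.058 + 0.6485)/3 = 0.6933
Therefore the season-average crop coefficient = 0.6933.


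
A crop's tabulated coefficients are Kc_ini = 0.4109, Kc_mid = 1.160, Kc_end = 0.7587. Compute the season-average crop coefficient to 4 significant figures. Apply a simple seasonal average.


Approach: apply a simple seasonal average, Kc_avg = (Kc_ini + Kc_mid + Kc_end)/3.
Kc_avg = (0.4109 + 1.160 + 0.7587)/3 = 0.7765
Therefore the season-average crop coefficient = 0.7765.


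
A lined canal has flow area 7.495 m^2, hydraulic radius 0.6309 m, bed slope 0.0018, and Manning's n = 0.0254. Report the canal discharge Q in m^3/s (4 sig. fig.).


Approach: apply Manning's equation, Q = (1/n)*A*R^(2/3)*S^(1/2).
Q = (1/0.0254) * 7.495 * 0.6309^(2/3) * 0.0018^(1/2) = 9.209 m^3/s
Therefore the canal discharge Q = 9.209 m^3/s.


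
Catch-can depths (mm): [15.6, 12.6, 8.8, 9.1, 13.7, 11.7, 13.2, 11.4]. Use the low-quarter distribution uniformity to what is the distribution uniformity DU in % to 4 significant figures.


Approach: apply the low-quarter distribution uniformity, DU = (mean of lowest quarter of readings / overall mean)*100.
sorted lowest 2 of 8: [8.8, 9.1] -> mean = 8.95000 mm
overall mean = 12.0125 mm
DU = (8.95000/12.0125)*100 = 74.51 %
Therefore the distribution uniformity DU = 74.51 %.


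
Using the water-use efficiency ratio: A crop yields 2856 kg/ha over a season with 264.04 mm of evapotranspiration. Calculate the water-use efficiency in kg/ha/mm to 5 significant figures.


Approach: apply the water-use efficiency ratio, WUE = yield/ET.
WUE = 2856 / 264.04 = 10.817 kg/ha/mm
Therefore the water-use efficiency = 10.817 kg/ha/mm.


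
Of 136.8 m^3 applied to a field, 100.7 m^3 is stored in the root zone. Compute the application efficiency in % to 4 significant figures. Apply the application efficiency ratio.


Approach: apply the application efficiency ratio, Ea = (stored/applied)*100.
Ea = (100.7/136.8)*100 = 73.61 %
Therefore the application efficiency = 73.61 %.


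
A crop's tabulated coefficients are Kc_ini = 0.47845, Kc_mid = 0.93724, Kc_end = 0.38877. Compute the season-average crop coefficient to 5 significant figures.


Approach: apply a simple seasonal average, Kc_avg = (Kc_ini + Kc_mid + Kc_end)/3.
Kc_avg = (0.47845 + 0.93724 + 0.38877)/3 = 0.60149
Therefore the season-average crop coefficient = 0.60149.


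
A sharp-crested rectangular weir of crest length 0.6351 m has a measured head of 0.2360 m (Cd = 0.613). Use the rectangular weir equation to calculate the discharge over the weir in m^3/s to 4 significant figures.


Approach: apply the rectangular weir equation, Q = (2/3)*Cd*L*sqrt(2g)*H^1.5.
Q = (2/3)*0.613*0.6351*sqrt(2*9.81)*0.2360^1.5 = 0.1318 m^3/s
Therefore the discharge over the weir = 0.1318 m^3/s.


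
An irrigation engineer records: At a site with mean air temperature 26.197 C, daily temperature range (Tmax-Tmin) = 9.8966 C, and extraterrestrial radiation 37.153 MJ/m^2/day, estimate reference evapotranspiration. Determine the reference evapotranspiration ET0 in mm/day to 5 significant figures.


Approach: apply the Hargreaves-Samani method, ET0 = 0.0023*(Tmean+17.8)*sqrt(Tmax-Tmin)*0.408*Ra.
ET0 = 0.0023*(26.197+17.8)*sqrt(9.8966)*0.408*37.153 = 4.8256 mm/day
Therefore the reference evapotranspiration ET0 = 4.8256 mm/day.


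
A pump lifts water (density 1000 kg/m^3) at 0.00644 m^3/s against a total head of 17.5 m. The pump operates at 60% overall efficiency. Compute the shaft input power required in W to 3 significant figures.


Approach: apply hydraulic power then efficiency conversion, P = rho*g*Q*H; P_in = P/eta.
Step 1 — hydraulic power (P = rho*g*Q*H):
  P = 1000 * 9.81 * 0.00644 * 17.5 = 1105.6 W
Step 2 — input power: P_in = P/eta = 1105.6 / 0.6 = 1840 W
Therefore the shaft input power required = 1840 W.


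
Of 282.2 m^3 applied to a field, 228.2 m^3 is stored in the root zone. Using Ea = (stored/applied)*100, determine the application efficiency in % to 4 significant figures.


Ea = (228.2/282.2)*100 = 80.86 %
Therefore the application efficiency = 80.86 %.


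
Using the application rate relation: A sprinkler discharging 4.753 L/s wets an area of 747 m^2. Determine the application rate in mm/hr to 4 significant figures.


Approach: apply the application rate relation, rate = (Q/A)*3600.
rate = (4.753 / 747) * 3600 = 22.91 mm/hr
Therefore the application rate = 22.91 mm/hr.


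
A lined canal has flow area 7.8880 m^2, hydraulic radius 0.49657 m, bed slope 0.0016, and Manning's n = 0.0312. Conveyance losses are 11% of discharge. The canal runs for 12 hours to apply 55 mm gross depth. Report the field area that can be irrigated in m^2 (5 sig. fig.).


Approach: apply Manning's equation with a conveyance and depth budget, Q = (1/n)*A*R^(2/3)*S^(1/2); Q_field = Q*(1-loss); Area = Q_field*t/(d/1000).
Step 1 — canal discharge (Manning's equation):
  Q = (1/0.0312) * 7.8880 * 0.49657^(2/3) * 0.0016^(1/2) = 6.341509 m^3/s
Step 2 — delivered flow: Q_field = 6.341509*(1 - 11/100) = 5.643943 m^3/s
Step 3 — volume delivered: V = 5.643943 * 12*3600 = 243818.3 m^3
Step 4 — area served: A = V / (depth/1000) = 243818.3 / 0.055 = 4433100 m^2
Therefore the field area that can be irrigated = 4433100 m^2.


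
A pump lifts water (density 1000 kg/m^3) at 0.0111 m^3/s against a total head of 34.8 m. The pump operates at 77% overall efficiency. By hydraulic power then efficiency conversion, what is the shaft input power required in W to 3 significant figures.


Approach: apply hydraulic power then efficiency conversion, P = rho*g*Q*H; P_in = P/eta.
Step 1 — hydraulic power (P = rho*g*Q*H):
  P = 1000 * 9.81 * 0.0111 * 34.8 = 3789.4 W
Step 2 — input power: P_in = P/eta = 3789.4 / 0.77 = 4920 W
Therefore the shaft input power required = 4920 W.


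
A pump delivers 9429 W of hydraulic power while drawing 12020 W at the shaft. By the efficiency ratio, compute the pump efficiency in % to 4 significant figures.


Approach: apply the efficiency ratio, eta = (P_out/P_in)*100.
eta = (9429 / 12020) * 100 = 78.44 %
Therefore the pump efficiency = 78.44 %.


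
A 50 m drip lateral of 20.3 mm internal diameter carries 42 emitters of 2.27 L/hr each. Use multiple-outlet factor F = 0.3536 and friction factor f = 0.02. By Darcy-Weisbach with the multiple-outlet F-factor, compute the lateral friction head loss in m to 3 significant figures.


Approach: apply Darcy-Weisbach with the multiple-outlet F-factor, Q = n*q/(3600*1000) m^3/s; v = Q/A; hf = F*f*(L/D)*(v^2/(2g)).
Q = 42*2.27/(3600*1000) = 2.6483e-05 m^3/s
A = pi*(20.3e-3/2)^2 = 3.2365e-04 m^2, so v = Q/A = 0.081826 m/s
hf = 0.3536*0.02*(50/0.0203)*(0.081826^2/(2*9.81)) = 0.00594 m
Therefore the lateral friction head loss = 0.00594 m.


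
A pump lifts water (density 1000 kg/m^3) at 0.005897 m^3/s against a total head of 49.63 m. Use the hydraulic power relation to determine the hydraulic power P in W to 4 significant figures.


Approach: apply the hydraulic power relation, P = rho*g*Q*H.
P = 1000 * 9.81 * 0.005897 * 49.63 = 2871 W
Therefore the hydraulic power P = 2871 W.


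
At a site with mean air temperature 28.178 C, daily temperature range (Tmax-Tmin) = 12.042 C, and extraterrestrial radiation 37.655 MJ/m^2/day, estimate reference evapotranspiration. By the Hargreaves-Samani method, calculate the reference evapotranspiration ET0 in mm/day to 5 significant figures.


Approach: apply the Hargreaves-Samani method, ET0 = 0.0023*(Tmean+17.8)*sqrt(Tmax-Tmin)*0.408*Ra.
ET0 = 0.0023*(28.178+17.8)*sqrt(12.042)*0.408*37.655 = 5.6378 mm/day
Therefore the reference evapotranspiration ET0 = 5.6378 mm/day.


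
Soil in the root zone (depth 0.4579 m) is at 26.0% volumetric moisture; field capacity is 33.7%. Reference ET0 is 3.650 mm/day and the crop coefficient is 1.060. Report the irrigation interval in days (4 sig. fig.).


Approach: apply soil-water budget scheduling, SMD = (FC-theta)/100*depth*1000; ETc = ET0*Kc; interval = SMD/ETc.
Step 1 — soil moisture deficit:
  SMD = (33.7 - 26.0)/100 * 0.4579 * 1000 = 35.2583 mm
Step 2 — daily crop ET (ETc = ET0*Kc):
  ETc = 3.650 * 1.060 = 3.86900 mm/day
Step 3 — irrigation interval (SMD/ETc):
  interval = 35.2583 / 3.86900 = 9.113 days
Therefore the irrigation interval = 9.113 days.


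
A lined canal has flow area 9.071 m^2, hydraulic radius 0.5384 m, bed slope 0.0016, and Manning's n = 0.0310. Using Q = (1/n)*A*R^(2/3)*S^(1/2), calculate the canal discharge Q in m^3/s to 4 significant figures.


Q = (1/0.0310) * 9.071 * 0.5384^(2/3) * 0.0016^(1/2) = 7.746 m^3/s
Therefore the canal discharge Q = 7.746 m^3/s.


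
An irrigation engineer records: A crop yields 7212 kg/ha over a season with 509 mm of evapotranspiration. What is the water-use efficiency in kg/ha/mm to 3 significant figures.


Approach: apply the water-use efficiency ratio, WUE = yield/ET.
WUE = 7212 / 509 = 14.2 kg/ha/mm
Therefore the water-use efficiency = 14.2 kg/ha/mm.


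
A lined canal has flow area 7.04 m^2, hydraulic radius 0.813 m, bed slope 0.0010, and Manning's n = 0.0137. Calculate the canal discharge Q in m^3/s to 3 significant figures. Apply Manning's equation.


Approach: apply Manning's equation, Q = (1/n)*A*R^(2/3)*S^(1/2).
Q = (1/0.0137) * 7.04 * 0.813^(2/3) * 0.0010^(1/2) = 14.2 m^3/s
Therefore the canal discharge Q = 14.2 m^3/s.


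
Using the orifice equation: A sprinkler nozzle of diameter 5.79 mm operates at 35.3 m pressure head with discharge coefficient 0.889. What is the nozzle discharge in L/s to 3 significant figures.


Approach: apply the orifice equation, Q = Cd*A*sqrt(2*g*h), A = pi*(d/2)^2.
A = pi*(5.79e-3/2)^2 = 2.6330e-05 m^2
Q = 0.889 * 2.6330e-05 * sqrt(2*9.81*35.3) * 1000 = 0.616 L/s
Therefore the nozzle discharge = 0.616 L/s.


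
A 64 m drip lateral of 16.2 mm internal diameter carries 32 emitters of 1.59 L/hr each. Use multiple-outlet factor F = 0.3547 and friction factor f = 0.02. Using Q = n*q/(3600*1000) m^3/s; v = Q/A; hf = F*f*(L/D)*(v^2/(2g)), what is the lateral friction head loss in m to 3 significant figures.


Q = 32*1.59/(3600*1000) = 1.4133e-05 m^3/s
A = pi*(16.2e-3/2)^2 = 2.0612e-04 m^2, so v = Q/A = 0.068569 m/s
hf = 0.3547*0.02*(64/0.0162)*(0.068569^2/(2*9.81)) = 0.00672 m
Therefore the lateral friction head loss = 0.00672 m.


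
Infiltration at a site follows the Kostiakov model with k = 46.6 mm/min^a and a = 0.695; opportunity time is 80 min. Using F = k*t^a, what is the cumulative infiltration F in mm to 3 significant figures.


F = 46.6 * 80^0.695 = 980 mm
Therefore the cumulative infiltration F = 980 mm.


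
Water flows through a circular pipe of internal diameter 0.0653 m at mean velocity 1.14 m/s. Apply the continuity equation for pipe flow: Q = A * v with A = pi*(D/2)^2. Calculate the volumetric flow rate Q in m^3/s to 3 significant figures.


A = pi*(0.0653/2)^2 = 0.0033490 m^2
Q = 0.0033490 * 1.14 = 0.00382 m^3/s
Therefore the volumetric flow rate Q = 0.00382 m^3/s.


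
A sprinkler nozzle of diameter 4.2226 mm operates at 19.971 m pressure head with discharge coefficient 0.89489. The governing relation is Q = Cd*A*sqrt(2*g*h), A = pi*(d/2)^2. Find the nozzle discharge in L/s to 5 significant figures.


A = pi*(4.2226e-3/2)^2 = 1.400392e-05 m^2
Q = 0.89489 * 1.400392e-05 * sqrt(2*9.81*19.971) * 1000 = 0.24807 L/s
Therefore the nozzle discharge = 0.24807 L/s.


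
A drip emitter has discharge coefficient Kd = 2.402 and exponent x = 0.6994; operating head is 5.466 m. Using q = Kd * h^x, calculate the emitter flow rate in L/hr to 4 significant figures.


q = 2.402 * 5.466^0.6994 = 7.880 L/hr
Therefore the emitter flow rate = 7.880 L/hr.


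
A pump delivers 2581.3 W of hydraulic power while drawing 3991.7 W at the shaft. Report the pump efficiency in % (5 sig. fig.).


Approach: apply the efficiency ratio, eta = (P_out/P_in)*100.
eta = (2581.3 / 3991.7) * 100 = 64.667 %
Therefore the pump efficiency = 64.667 %.


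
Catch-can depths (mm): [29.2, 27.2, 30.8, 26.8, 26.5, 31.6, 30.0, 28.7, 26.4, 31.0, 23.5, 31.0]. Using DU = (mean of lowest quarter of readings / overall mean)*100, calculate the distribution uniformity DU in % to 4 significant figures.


sorted lowest 3 of 12: [23.5, 26.4, 26.5] -> mean = 25.4667 mm
overall mean = 28.5583 mm
DU = (25.4667/28.5583)*100 = 89.17 %
Therefore the distribution uniformity DU = 89.17 %.


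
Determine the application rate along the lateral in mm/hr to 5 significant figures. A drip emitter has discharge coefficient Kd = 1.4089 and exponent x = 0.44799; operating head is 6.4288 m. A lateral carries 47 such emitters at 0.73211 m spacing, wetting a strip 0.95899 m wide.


Approach: apply the emitter equation with a lateral mass balance, q = Kd*h^x; Q = n*q; rate = Q/(n*spacing*width).
Step 1 — single emitter flow (q = Kd*h^x):
  q = 1.4089 * 6.4288^0.44799 = 3.242756 L/hr
Step 2 — total lateral flow: Q = 47 * 3.242756 = 152.4095 L/hr
Step 3 — wetted area: A = 47 * 0.73211 * 0.95899 = 32.99805 m^2
Step 4 — application rate: Q/A = 152.4095/32.99805 = 4.6187 mm/hr
Therefore the application rate along the lateral = 4.6187 mm/hr.


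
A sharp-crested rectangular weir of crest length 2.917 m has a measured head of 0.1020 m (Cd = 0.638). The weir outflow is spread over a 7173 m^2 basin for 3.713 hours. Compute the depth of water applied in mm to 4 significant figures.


Approach: apply the rectangular weir equation with a volume-to-depth conversion, Q = (2/3)*Cd*L*sqrt(2g)*H^1.5; d = Q*t/A * 1000.
Step 1 — weir discharge:
  Q = (2/3)*0.638*2.917*sqrt(2*9.81)*0.1020^1.5 = 0.179026 m^3/s
Step 2 — volume: V = 0.179026 * 3.713*3600 = 2393.00 m^3
Step 3 — depth: d = V/A * 1000 = 2393.00/7173 * 1000 = 333.6 mm
Therefore the depth of water applied = 333.6 mm.


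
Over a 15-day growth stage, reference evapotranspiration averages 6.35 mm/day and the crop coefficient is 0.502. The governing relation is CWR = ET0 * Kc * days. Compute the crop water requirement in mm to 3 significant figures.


CWR = 6.35 * 0.502 * 15 = 47.8 mm
Therefore the crop water requirement = 47.8 mm.


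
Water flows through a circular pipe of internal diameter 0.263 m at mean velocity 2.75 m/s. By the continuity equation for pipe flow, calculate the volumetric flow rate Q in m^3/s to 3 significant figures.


Approach: apply the continuity equation for pipe flow, Q = A * v with A = pi*(D/2)^2.
A = pi*(0.263/2)^2 = 0.054325 m^2
Q = 0.054325 * 2.75 = 0.149 m^3/s
Therefore the volumetric flow rate Q = 0.149 m^3/s.


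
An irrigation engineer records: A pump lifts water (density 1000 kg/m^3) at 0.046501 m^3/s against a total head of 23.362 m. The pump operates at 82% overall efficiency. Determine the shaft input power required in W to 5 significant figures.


Approach: apply hydraulic power then efficiency conversion, P = rho*g*Q*H; P_in = P/eta.
Step 1 — hydraulic power (P = rho*g*Q*H):
  P = 1000 * 9.81 * 0.046501 * 23.362 = 10657.16 W
Step 2 — input power: P_in = P/eta = 10657.16 / 0.82 = 12997 W
Therefore the shaft input power required = 12997 W.


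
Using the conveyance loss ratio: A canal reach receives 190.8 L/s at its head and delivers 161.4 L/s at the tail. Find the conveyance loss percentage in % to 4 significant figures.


Approach: apply the conveyance loss ratio, loss% = ((Q_head - Q_tail)/Q_head)*100.
loss = ((190.8 - 161.4)/190.8)*100 = 15.41 %
Therefore the conveyance loss percentage = 15.41 %.


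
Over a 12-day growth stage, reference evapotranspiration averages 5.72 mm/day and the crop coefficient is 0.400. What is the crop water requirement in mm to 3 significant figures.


Approach: apply the crop water requirement relation, CWR = ET0 * Kc * days.
CWR = 5.72 * 0.400 * 12 = 27.5 mm
Therefore the crop water requirement = 27.5 mm.


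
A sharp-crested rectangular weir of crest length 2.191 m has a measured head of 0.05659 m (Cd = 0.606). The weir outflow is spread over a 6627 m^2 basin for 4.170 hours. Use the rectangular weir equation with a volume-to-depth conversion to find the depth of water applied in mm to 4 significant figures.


Approach: apply the rectangular weir equation with a volume-to-depth conversion, Q = (2/3)*Cd*L*sqrt(2g)*H^1.5; d = Q*t/A * 1000.
Step 1 — weir discharge:
  Q = (2/3)*0.606*2.191*sqrt(2*9.81)*0.05659^1.5 = 0.0527816 m^3/s
Step 2 — volume: V = 0.0527816 * 4.170*3600 = 792.358 m^3
Step 3 — depth: d = V/A * 1000 = 792.358/6627 * 1000 = 119.6 mm
Therefore the depth of water applied = 119.6 mm.


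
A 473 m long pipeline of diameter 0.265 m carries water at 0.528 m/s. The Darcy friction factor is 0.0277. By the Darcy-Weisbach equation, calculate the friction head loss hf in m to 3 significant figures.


Approach: apply the Darcy-Weisbach equation, hf = f*(L/D)*(v^2/(2g)).
hf = 0.0277 * (473/0.265) * (0.528^2 / (2*9.81))
hf = 0.703 m
Therefore the friction head loss hf = 0.703 m.


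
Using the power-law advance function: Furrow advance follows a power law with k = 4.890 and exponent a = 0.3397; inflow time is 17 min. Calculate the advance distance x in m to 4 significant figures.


Approach: apply the power-law advance function, x = k*t^a.
x = 4.890 * 17^0.3397 = 12.80 m
Therefore the advance distance x = 12.80 m.


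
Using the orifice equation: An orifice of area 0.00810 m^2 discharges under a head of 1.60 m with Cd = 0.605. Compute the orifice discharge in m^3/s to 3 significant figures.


Approach: apply the orifice equation, Q = Cd*A*sqrt(2*g*h).
Q = 0.605 * 0.00810 * sqrt(2*9.81*1.60) = 0.0275 m^3/s
Therefore the orifice discharge = 0.0275 m^3/s.


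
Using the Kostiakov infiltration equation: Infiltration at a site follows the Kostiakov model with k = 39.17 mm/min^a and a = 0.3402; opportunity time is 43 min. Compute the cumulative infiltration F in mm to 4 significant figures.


Approach: apply the Kostiakov infiltration equation, F = k*t^a.
F = 39.17 * 43^0.3402 = 140.8 mm
Therefore the cumulative infiltration F = 140.8 mm.


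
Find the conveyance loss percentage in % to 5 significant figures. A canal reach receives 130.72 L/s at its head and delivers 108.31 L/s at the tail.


Approach: apply the conveyance loss ratio, loss% = ((Q_head - Q_tail)/Q_head)*100.
loss = ((130.72 - 108.31)/130.72)*100 = 17.144 %
Therefore the conveyance loss percentage = 17.144 %.


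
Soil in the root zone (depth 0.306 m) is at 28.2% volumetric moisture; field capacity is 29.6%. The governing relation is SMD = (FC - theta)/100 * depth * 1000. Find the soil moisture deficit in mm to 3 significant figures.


SMD = (29.6 - 28.2)/100 * 0.306 * 1000 = 4.28 mm
Therefore the soil moisture deficit = 4.28 mm.


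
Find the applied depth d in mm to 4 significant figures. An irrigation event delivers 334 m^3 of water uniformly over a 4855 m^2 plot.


Approach: apply depth from volume over area, d = (V/A)*1000.
d = (334 / 4855) * 1000 = 68.80 mm
Therefore the applied depth d = 68.80 mm.


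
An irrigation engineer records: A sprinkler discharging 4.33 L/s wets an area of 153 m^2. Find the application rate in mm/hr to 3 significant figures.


Approach: apply the application rate relation, rate = (Q/A)*3600.
rate = (4.33 / 153) * 3600 = 102 mm/hr
Therefore the application rate = 102 mm/hr.


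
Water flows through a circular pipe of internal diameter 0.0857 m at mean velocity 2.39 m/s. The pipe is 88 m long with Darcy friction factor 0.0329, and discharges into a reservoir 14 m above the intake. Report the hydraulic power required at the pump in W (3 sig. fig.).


Approach: apply continuity + Darcy-Weisbach + hydraulic power, Q = A*v; hf = f*(L/D)*(v^2/(2g)); H = static + hf; P = rho*g*Q*H.
Step 1 — flow rate (continuity, Q = A*v):
  A = pi*(0.0857/2)^2 = 0.0057683 m^2
  Q = 0.0057683 * 2.39 = 0.013786 m^3/s
Step 2 — friction head loss (Darcy-Weisbach):
  hf = 0.0329 * (88/0.0857) * (2.39^2 / (2*9.81))
  hf = 9.8355 m
Step 3 — total head: H = 14 + 9.8355 = 23.835 m
Step 4 — hydraulic power (P = rho*g*Q*H):
  P = 1000 * 9.81 * 0.013786 * 23.835 = 3220 W
Therefore the hydraulic power required at the pump = 3220 W.


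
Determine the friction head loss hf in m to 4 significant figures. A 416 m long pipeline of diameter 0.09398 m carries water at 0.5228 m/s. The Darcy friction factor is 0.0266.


Approach: apply the Darcy-Weisbach equation, hf = f*(L/D)*(v^2/(2g)).
hf = 0.0266 * (416/0.09398) * (0.5228^2 / (2*9.81))
hf = 1.640 m
Therefore the friction head loss hf = 1.640 m.


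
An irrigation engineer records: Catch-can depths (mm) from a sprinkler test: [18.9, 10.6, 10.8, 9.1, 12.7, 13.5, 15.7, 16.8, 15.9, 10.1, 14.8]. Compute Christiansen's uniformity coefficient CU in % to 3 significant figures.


Approach: apply Christiansen's uniformity coefficient, CU = (1 - mean_abs_deviation/mean)*100.
mean = 13.536 mm
mean |d_i - mean| = 2.6215 mm
CU = (1 - 2.6215/13.536)*100 = 80.6 %
Therefore Christiansen's uniformity coefficient CU = 80.6 %.


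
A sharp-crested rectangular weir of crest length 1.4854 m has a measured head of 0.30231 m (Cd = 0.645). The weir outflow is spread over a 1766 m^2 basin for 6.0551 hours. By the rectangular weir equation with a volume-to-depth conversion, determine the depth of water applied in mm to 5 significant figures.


Approach: apply the rectangular weir equation with a volume-to-depth conversion, Q = (2/3)*Cd*L*sqrt(2g)*H^1.5; d = Q*t/A * 1000.
Step 1 — weir discharge:
  Q = (2/3)*0.645*1.4854*sqrt(2*9.81)*0.30231^1.5 = 0.4702623 m^3/s
Step 2 — volume: V = 0.4702623 * 6.0551*3600 = 10250.95 m^3
Step 3 — depth: d = V/A * 1000 = 10250.95/1766 * 1000 = 5804.6 mm
Therefore the depth of water applied = 5804.6 mm.


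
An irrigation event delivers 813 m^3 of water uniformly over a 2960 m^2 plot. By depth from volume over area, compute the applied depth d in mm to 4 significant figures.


Approach: apply depth from volume over area, d = (V/A)*1000.
d = (813 / 2960) * 1000 = 274.7 mm
Therefore the applied depth d = 274.7 mm.


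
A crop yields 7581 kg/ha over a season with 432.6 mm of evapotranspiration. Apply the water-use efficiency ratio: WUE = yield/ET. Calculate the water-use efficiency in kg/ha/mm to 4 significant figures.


WUE = 7581 / 432.6 = 17.52 kg/ha/mm
Therefore the water-use efficiency = 17.52 kg/ha/mm.


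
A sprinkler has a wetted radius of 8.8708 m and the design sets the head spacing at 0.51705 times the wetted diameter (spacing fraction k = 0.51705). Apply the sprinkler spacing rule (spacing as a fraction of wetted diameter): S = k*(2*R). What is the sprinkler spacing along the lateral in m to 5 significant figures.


S = 0.51705 * (2 * 8.8708) = 9.1733 m
Therefore the sprinkler spacing along the lateral = 9.1733 m.


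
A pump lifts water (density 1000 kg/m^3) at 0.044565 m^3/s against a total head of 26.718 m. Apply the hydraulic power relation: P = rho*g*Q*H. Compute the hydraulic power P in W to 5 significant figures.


P = 1000 * 9.81 * 0.044565 * 26.718 = 11681 W
Therefore the hydraulic power P = 11681 W.


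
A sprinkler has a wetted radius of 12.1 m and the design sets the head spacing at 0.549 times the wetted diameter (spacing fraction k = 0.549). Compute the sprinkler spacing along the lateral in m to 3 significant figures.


Approach: apply the sprinkler spacing rule (spacing as a fraction of wetted diameter), S = k*(2*R).
S = 0.549 * (2 * 12.1) = 13.3 m
Therefore the sprinkler spacing along the lateral = 13.3 m.


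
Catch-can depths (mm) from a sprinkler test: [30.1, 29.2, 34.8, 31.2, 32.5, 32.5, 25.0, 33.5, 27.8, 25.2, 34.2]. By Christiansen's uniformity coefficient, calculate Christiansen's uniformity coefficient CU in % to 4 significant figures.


Approach: apply Christiansen's uniformity coefficient, CU = (1 - mean_abs_deviation/mean)*100.
mean = 30.5455 mm
mean |d_i - mean| = 2.80496 mm
CU = (1 - 2.80496/30.5455)*100 = 90.82 %
Therefore Christiansen's uniformity coefficient CU = 90.82 %.


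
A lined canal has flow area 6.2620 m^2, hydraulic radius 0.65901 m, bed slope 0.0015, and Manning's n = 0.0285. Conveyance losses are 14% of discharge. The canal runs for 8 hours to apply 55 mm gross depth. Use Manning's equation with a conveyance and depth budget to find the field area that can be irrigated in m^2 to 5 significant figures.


Approach: apply Manning's equation with a conveyance and depth budget, Q = (1/n)*A*R^(2/3)*S^(1/2); Q_field = Q*(1-loss); Area = Q_field*t/(d/1000).
Step 1 — canal discharge (Manning's equation):
  Q = (1/0.0285) * 6.2620 * 0.65901^(2/3) * 0.0015^(1/2) = 6.444291 m^3/s
Step 2 — delivered flow: Q_field = 6.444291*(1 - 14/100) = 5.542091 m^3/s
Step 3 — volume delivered: V = 5.542091 * 8*3600 = 159612.2 m^3
Step 4 — area served: A = V / (depth/1000) = 159612.2 / 0.055 = 2902000 m^2
Therefore the field area that can be irrigated = 2902000 m^2.


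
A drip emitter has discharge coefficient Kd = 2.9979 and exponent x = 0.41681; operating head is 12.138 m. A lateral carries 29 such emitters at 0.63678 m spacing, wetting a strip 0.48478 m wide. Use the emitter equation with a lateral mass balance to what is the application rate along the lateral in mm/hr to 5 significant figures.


Approach: apply the emitter equation with a lateral mass balance, q = Kd*h^x; Q = n*q; rate = Q/(n*spacing*width).
Step 1 — single emitter flow (q = Kd*h^x):
  q = 2.9979 * 12.138^0.41681 = 8.485951 L/hr
Step 2 — total lateral flow: Q = 29 * 8.485951 = 246.0926 L/hr
Step 3 — wetted area: A = 29 * 0.63678 * 0.48478 = 8.952248 m^2
Step 4 — application rate: Q/A = 246.0926/8.952248 = 27.489 mm/hr
Therefore the application rate along the lateral = 27.489 mm/hr.


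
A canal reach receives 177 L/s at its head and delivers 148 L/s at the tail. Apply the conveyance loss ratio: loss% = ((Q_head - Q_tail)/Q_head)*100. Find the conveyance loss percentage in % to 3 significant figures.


loss = ((177 - 148)/177)*100 = 16.4 %
Therefore the conveyance loss percentage = 16.4 %.


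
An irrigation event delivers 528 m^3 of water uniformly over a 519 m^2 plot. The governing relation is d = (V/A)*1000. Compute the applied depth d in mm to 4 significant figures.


d = (528 / 519) * 1000 = 1017 mm
Therefore the applied depth d = 1017 mm.


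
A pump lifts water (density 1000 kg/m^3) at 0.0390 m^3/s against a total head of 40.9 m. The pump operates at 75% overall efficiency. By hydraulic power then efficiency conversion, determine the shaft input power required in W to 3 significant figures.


Approach: apply hydraulic power then efficiency conversion, P = rho*g*Q*H; P_in = P/eta.
Step 1 — hydraulic power (P = rho*g*Q*H):
  P = 1000 * 9.81 * 0.0390 * 40.9 = 15648 W
Step 2 — input power: P_in = P/eta = 15648 / 0.75 = 20900 W
Therefore the shaft input power required = 20900 W.


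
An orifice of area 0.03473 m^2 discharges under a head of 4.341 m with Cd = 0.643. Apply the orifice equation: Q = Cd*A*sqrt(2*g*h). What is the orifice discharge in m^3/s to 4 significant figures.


Q = 0.643 * 0.03473 * sqrt(2*9.81*4.341) = 0.2061 m^3/s
Therefore the orifice discharge = 0.2061 m^3/s.


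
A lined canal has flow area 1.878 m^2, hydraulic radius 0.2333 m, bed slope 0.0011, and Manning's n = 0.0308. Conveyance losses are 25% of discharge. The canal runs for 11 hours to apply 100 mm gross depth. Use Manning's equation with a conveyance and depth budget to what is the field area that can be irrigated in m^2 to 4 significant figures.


Approach: apply Manning's equation with a conveyance and depth budget, Q = (1/n)*A*R^(2/3)*S^(1/2); Q_field = Q*(1-loss); Area = Q_field*t/(d/1000).
Step 1 — canal discharge (Manning's equation):
  Q = (1/0.0308) * 1.878 * 0.2333^(2/3) * 0.0011^(1/2) = 0.766392 m^3/s
Step 2 — delivered flow: Q_field = 0.766392*(1 - 25/100) = 0.574794 m^3/s
Step 3 — volume delivered: V = 0.574794 * 11*3600 = 22761.8 m^3
Step 4 — area served: A = V / (depth/1000) = 22761.8 / 0.1 = 227600 m^2
Therefore the field area that can be irrigated = 227600 m^2.


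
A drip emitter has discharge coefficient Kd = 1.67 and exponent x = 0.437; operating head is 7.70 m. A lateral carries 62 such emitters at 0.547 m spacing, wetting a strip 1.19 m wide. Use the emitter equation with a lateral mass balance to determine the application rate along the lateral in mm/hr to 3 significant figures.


Approach: apply the emitter equation with a lateral mass balance, q = Kd*h^x; Q = n*q; rate = Q/(n*spacing*width).
Step 1 — single emitter flow (q = Kd*h^x):
  q = 1.67 * 7.70^0.437 = 4.0749 L/hr
Step 2 — total lateral flow: Q = 62 * 4.0749 = 252.64 L/hr
Step 3 — wetted area: A = 62 * 0.547 * 1.19 = 40.358 m^2
Step 4 — application rate: Q/A = 252.64/40.358 = 6.26 mm/hr
Therefore the application rate along the lateral = 6.26 mm/hr.


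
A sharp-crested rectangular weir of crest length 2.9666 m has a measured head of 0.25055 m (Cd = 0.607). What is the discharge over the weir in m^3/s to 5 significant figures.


Approach: apply the rectangular weir equation, Q = (2/3)*Cd*L*sqrt(2g)*H^1.5.
Q = (2/3)*0.607*2.9666*sqrt(2*9.81)*0.25055^1.5 = 0.66688 m^3/s
Therefore the discharge over the weir = 0.66688 m^3/s.


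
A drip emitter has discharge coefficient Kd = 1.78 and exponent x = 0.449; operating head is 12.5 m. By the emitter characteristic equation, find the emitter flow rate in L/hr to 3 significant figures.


Approach: apply the emitter characteristic equation, q = Kd * h^x.
q = 1.78 * 12.5^0.449 = 5.53 L/hr
Therefore the emitter flow rate = 5.53 L/hr.


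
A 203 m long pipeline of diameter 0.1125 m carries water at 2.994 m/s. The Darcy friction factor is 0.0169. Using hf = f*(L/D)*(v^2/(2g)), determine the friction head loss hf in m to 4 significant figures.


hf = 0.0169 * (203/0.1125) * (2.994^2 / (2*9.81))
hf = 13.93 m
Therefore the friction head loss hf = 13.93 m.


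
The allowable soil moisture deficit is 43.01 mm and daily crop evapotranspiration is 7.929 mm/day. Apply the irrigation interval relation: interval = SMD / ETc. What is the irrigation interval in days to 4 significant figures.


interval = 43.01 / 7.929 = 5.424 days
Therefore the irrigation interval = 5.424 days.


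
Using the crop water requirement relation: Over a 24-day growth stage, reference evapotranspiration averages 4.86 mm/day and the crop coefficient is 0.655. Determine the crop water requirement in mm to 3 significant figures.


Approach: apply the crop water requirement relation, CWR = ET0 * Kc * days.
CWR = 4.86 * 0.655 * 24 = 76.4 mm
Therefore the crop water requirement = 76.4 mm.


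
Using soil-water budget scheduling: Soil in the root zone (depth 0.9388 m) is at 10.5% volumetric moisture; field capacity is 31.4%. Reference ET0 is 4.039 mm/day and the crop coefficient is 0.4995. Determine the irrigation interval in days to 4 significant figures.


Approach: apply soil-water budget scheduling, SMD = (FC-theta)/100*depth*1000; ETc = ET0*Kc; interval = SMD/ETc.
Step 1 — soil moisture deficit:
  SMD = (31.4 - 10.5)/100 * 0.9388 * 1000 = 196.209 mm
Step 2 — daily crop ET (ETc = ET0*Kc):
  ETc = 4.039 * 0.4995 = 2.01748 mm/day
Step 3 — irrigation interval (SMD/ETc):
  interval = 196.209 / 2.01748 = 97.25 days
Therefore the irrigation interval = 97.25 days.


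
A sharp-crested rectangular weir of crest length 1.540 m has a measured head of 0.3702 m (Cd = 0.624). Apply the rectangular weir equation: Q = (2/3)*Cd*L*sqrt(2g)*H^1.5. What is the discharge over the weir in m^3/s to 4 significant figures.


Q = (2/3)*0.624*1.540*sqrt(2*9.81)*0.3702^1.5 = 0.6392 m^3/s
Therefore the discharge over the weir = 0.6392 m^3/s.


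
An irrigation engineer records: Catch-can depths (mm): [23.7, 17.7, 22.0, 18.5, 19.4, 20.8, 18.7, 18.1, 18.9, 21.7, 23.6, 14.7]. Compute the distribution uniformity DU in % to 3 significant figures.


Approach: apply the low-quarter distribution uniformity, DU = (mean of lowest quarter of readings / overall mean)*100.
sorted lowest 3 of 12: [14.7, 17.7, 18.1] -> mean = 16.833 mm
overall mean = 19.817 mm
DU = (16.833/19.817)*100 = 84.9 %
Therefore the distribution uniformity DU = 84.9 %.


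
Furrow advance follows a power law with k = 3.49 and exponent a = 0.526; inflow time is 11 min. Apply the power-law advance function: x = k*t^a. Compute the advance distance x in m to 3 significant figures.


x = 3.49 * 11^0.526 = 12.3 m
Therefore the advance distance x = 12.3 m.


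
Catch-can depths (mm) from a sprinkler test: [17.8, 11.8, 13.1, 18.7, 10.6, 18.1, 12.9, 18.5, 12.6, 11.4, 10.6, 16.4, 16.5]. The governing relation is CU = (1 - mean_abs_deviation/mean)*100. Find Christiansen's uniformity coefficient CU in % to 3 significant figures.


mean = 14.538 mm
mean |d_i - mean| = 2.8876 mm
CU = (1 - 2.8876/14.538)*100 = 80.1 %
Therefore Christiansen's uniformity coefficient CU = 80.1 %.
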